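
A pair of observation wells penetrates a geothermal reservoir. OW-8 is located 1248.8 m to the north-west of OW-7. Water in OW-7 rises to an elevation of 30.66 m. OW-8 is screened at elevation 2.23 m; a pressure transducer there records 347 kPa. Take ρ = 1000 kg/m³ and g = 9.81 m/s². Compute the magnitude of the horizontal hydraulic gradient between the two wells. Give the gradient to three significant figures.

i ≈ 0.00556

Total head at OW-7: h = 30.66 m (water level in the piezometer is the total head).
Pressure head at OW-8: ψ = P/(ρg) = 347×1000 / (1000 × 9.81) = 35.37 m.
Total head at OW-8: h = z + ψ = 2.23 + 35.37 = 37.60 m.
Head difference: h(OW-7) − h(OW-8) = 30.66 − 37.60 = -6.94 m.
Hydraulic gradient: i = |Δh| / L = 6.94 / 1248.8 = 0.00556.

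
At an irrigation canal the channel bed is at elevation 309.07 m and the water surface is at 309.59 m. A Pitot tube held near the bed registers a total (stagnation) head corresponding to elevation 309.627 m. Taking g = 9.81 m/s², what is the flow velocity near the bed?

v ≈ 0.852 m/s

Near the bed, under hydrostatic conditions, the piezometric head (z + ψ) equals the free-surface elevation, 309.59 m.
Velocity head = total − piezometric = 309.627 − 309.59 = 0.037 m.
v = √(2g·h_v) = √(2 × 9.81 × 0.037) = 0.852 m/s.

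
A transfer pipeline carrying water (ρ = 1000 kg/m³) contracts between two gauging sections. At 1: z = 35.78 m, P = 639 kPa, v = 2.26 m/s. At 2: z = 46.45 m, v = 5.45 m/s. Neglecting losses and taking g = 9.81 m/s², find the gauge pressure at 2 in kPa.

P₂ ≈ 522 kPa

Pressure head at 1: ψ₁ = P₁/(ρg) = 639×1000 / (1000 × 9.81) = 65.14 m.
Velocity heads: v₁²/2g = 2.26²/19.62 = 0.260 m; v₂²/2g = 5.45²/19.62 = 1.514 m.
Total head H = z₁ + ψ₁ + v₁²/2g = 35.78 + 65.14 + 0.260 = 101.18 m.
ψ₂ = H − z₂ − v₂²/2g = 101.18 − 46.45 − 1.514 = 53.22 m.
P₂ = ρgψ₂ = 1000 × 9.81 × 53.22 ≈ 522 kPa.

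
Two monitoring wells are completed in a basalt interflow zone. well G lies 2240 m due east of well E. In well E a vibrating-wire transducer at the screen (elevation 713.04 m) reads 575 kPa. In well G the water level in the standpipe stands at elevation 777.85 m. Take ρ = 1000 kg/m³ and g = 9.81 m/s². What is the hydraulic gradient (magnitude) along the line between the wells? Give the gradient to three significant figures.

Pressure head at well E: ψ = P/(ρg) = 575×1000 / (1000 × 9.81) = 58.61 m.
Total head at well E: h = z + ψ = 713.04 + 58.61 = 771.65 m.
Total head at well G: h = 777.85 m (water level in the piezometer is the total head).
Head difference: h(well E) − h(well G) = 771.65 − 777.85 = -6.20 m.
Hydraulic gradient: i = |Δh| / L = 6.20 / 2240 = 0.00277.

i ≈ 0.00277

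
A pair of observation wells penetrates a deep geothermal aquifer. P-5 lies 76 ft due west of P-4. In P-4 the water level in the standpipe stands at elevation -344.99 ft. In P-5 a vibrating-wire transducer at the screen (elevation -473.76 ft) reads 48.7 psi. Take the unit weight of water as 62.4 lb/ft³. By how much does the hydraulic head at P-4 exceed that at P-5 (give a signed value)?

Total head at P-4: h = -344.99 ft (water level in the piezometer is the total head).
Pressure head at P-5: ψ = 144·P/γ = 144 × 48.7 / 62.4 = 112.38 ft.
Total head at P-5: h = z + ψ = -473.76 + 112.38 = -361.38 ft.
Head difference: h(P-4) − h(P-5) = -344.99 − (-361.38) = 16.39 ft.

Δh ≈ 16.39 ft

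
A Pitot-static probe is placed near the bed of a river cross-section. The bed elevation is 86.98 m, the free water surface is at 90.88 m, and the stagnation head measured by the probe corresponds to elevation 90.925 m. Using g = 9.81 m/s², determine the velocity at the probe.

Near the bed, under hydrostatic conditions, the piezometric head (z + ψ) equals the free-surface elevation, 90.88 m.
Velocity head = total − piezometric = 90.925 − 90.88 = 0.045 m.
v = √(2g·h_v) = √(2 × 9.81 × 0.045) = 0.940 m/s.

v ≈ 0.940 m/s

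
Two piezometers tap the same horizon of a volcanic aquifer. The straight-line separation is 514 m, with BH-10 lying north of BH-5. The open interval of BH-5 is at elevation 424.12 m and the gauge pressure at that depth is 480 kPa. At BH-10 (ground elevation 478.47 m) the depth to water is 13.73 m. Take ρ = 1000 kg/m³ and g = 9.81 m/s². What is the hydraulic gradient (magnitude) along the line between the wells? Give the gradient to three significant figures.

i ≈ 0.0162

Pressure head at BH-5: ψ = P/(ρg) = 480×1000 / (1000 × 9.81) = 48.93 m.
Total head at BH-5: h = z + ψ = 424.12 + 48.93 = 473.05 m.
Total head at BH-10: h = 478.47 − 13.73 = 464.74 m.
Head difference: h(BH-5) − h(BH-10) = 473.05 − 464.74 = 8.31 m.
Hydraulic gradient: i = |Δh| / L = 8.31 / 514 = 0.0162.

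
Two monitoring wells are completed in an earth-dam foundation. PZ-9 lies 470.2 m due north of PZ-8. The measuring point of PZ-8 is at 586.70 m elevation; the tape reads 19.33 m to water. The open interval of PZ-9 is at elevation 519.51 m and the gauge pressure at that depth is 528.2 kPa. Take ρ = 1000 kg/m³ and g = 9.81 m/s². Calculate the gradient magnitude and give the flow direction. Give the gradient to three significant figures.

Total head at PZ-8: h = 586.70 − 19.33 = 567.37 m.
Pressure head at PZ-9: ψ = P/(ρg) = 528.2×1000 / (1000 × 9.81) = 53.84 m.
Total head at PZ-9: h = z + ψ = 519.51 + 53.84 = 573.35 m.
Head difference: h(PZ-8) − h(PZ-9) = 567.37 − 573.35 = -5.98 m.
Hydraulic gradient: i = |Δh| / L = 5.98 / 470.2 = 0.0127.
Flow is from higher to lower head: from PZ-9 toward PZ-8, i.e. toward the south.

i ≈ 0.0127; groundwater flows toward the south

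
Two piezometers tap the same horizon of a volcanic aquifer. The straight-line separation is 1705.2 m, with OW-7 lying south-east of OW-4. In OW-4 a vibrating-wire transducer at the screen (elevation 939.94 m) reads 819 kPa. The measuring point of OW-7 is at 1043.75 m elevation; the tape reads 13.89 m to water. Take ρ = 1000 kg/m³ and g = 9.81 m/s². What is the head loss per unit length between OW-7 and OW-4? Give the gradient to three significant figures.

i ≈ 0.00377 m/m

Pressure head at OW-4: ψ = P/(ρg) = 819×1000 / (1000 × 9.81) = 83.49 m.
Total head at OW-4: h = z + ψ = 939.94 + 83.49 = 1023.43 m.
Total head at OW-7: h = 1043.75 − 13.89 = 1029.86 m.
Head difference: h(OW-4) − h(OW-7) = 1023.43 − 1029.86 = -6.43 m.
Hydraulic gradient: i = |Δh| / L = 6.43 / 1705.2 = 0.00377.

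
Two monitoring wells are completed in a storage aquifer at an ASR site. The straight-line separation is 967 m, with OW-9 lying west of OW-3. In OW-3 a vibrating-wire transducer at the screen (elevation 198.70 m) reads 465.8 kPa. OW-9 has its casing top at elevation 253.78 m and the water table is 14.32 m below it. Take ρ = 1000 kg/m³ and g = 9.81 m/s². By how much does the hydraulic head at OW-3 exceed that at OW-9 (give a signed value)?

Δh ≈ 6.72 m

Pressure head at OW-3: ψ = P/(ρg) = 465.8×1000 / (1000 × 9.81) = 47.48 m.
Total head at OW-3: h = z + ψ = 198.70 + 47.48 = 246.18 m.
Total head at OW-9: h = 253.78 − 14.32 = 239.46 m.
Head difference: h(OW-3) − h(OW-9) = 246.18 − 239.46 = 6.72 m.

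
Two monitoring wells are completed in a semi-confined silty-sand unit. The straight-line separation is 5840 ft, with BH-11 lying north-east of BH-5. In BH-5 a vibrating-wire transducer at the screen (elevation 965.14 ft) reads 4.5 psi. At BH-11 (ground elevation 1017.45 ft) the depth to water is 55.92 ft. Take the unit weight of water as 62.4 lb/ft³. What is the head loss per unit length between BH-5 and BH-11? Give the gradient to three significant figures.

Pressure head at BH-5: ψ = 144·P/γ = 144 × 4.5 / 62.4 = 10.38 ft.
Total head at BH-5: h = z + ψ = 965.14 + 10.38 = 975.52 ft.
Total head at BH-11: h = 1017.45 − 55.92 = 961.53 ft.
Head difference: h(BH-5) − h(BH-11) = 975.52 − 961.53 = 13.99 ft.
Hydraulic gradient: i = |Δh| / L = 13.99 / 5840 = 0.00240.

i ≈ 0.00240 ft/ft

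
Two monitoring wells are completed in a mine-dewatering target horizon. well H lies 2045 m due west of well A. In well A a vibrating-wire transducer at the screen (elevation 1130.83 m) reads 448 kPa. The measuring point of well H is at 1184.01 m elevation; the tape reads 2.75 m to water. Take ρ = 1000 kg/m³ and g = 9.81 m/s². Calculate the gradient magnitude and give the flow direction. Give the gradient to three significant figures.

i ≈ 0.00233; groundwater flows toward the east

Pressure head at well A: ψ = P/(ρg) = 448×1000 / (1000 × 9.81) = 45.67 m.
Total head at well A: h = z + ψ = 1130.83 + 45.67 = 1176.50 m.
Total head at well H: h = 1184.01 − 2.75 = 1181.26 m.
Head difference: h(well A) − h(well H) = 1176.50 − 1181.26 = -4.76 m.
Hydraulic gradient: i = |Δh| / L = 4.76 / 2045 = 0.00233.
Flow is from higher to lower head: from well H toward well A, i.e. toward the east.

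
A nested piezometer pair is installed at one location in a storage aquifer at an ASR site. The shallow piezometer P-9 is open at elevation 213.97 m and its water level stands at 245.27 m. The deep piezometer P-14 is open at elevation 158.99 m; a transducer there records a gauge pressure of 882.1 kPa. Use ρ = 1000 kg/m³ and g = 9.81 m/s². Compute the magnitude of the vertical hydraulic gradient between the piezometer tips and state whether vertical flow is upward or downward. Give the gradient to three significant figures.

Total head at P-9: h = 245.27 m (water level in the standpipe).
Pressure head at P-14: ψ = P/(ρg) = 882.1×1000 / (1000 × 9.81) = 89.92 m.
Total head at P-14: h = z + ψ = 158.99 + 89.92 = 248.91 m.
Δh = h(P-9) − h(P-14) = 245.27 − 248.91 = -3.64 m.
Vertical separation Δz = 213.97 − 158.99 = 54.98 m.
|i_v| = |Δh| / Δz = 3.64 / 54.98 = 0.0662.
Head is higher in the deep piezometer, so vertical flow is upward (discharge condition).

|i_v| ≈ 0.0662; vertical flow is upward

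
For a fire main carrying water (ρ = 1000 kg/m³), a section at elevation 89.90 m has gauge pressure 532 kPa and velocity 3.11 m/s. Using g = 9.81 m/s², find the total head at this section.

h ≈ 144.62 m

Pressure head ψ = P/(ρg) = 532×1000 / (1000 × 9.81) = 54.23 m.
Velocity head = v²/(2g) = 3.11² / (2 × 9.81) = 0.493 m.
h = z + ψ + v²/(2g) = 89.90 + 54.23 + 0.493 = 144.62 m.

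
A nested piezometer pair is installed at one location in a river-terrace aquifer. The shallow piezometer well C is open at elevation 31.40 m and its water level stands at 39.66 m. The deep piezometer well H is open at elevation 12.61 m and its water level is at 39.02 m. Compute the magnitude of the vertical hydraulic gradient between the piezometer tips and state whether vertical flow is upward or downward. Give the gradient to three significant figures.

Total head at well C: h = 39.66 m (water level in the standpipe).
Total head at well H: h = 39.02 m.
Δh = h(well C) − h(well H) = 39.66 − 39.02 = 0.64 m.
Vertical separation Δz = 31.40 − 12.61 = 18.79 m.
|i_v| = |Δh| / Δz = 0.64 / 18.79 = 0.0341.
Head is higher in the shallow piezometer, so vertical flow is downward (recharge condition).

|i_v| ≈ 0.0341; vertical flow is downward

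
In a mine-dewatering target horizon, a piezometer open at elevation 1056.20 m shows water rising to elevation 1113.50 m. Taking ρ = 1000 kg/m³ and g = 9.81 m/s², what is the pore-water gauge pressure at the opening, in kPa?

Pressure head ψ = h − z = 1113.50 − 1056.20 = 57.30 m.
P = ρgψ = 1000 × 9.81 × 57.30 = 562113 Pa ≈ 562 kPa.

P ≈ 562 kPa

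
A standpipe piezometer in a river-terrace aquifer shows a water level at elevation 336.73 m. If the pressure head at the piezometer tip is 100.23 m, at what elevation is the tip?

z ≈ 236.50 m

z = h − ψ = 336.73 − 100.23 = 236.50 m.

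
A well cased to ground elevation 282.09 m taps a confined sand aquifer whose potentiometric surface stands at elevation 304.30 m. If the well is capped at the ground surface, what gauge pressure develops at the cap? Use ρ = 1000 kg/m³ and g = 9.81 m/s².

Head above the cap: Δh = 304.30 − 282.09 = 22.21 m.
P = ρgΔh = 1000 × 9.81 × 22.21 = 217880 Pa ≈ 218 kPa.

P ≈ 218 kPa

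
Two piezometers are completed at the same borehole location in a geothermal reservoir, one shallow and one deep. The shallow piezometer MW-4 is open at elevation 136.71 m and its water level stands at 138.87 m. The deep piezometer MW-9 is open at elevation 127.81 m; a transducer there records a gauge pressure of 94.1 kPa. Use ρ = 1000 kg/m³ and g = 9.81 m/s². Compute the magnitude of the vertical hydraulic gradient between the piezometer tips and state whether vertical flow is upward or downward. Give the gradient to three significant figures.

Total head at MW-4: h = 138.87 m (water level in the standpipe).
Pressure head at MW-9: ψ = P/(ρg) = 94.1×1000 / (1000 × 9.81) = 9.59 m.
Total head at MW-9: h = z + ψ = 127.81 + 9.59 = 137.40 m.
Δh = h(MW-4) − h(MW-9) = 138.87 − 137.40 = 1.47 m.
Vertical separation Δz = 136.71 − 127.81 = 8.90 m.
|i_v| = |Δh| / Δz = 1.47 / 8.90 = 0.165.
Head is higher in the shallow piezometer, so vertical flow is downward (recharge condition).

|i_v| ≈ 0.165; vertical flow is downward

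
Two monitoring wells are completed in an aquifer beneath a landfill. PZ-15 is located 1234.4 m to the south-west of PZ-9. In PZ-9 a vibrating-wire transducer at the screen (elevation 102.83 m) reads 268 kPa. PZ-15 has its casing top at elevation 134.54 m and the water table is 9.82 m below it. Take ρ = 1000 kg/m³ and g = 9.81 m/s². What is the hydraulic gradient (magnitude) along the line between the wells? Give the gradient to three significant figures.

i ≈ 0.00440

Pressure head at PZ-9: ψ = P/(ρg) = 268×1000 / (1000 × 9.81) = 27.32 m.
Total head at PZ-9: h = z + ψ = 102.83 + 27.32 = 130.15 m.
Total head at PZ-15: h = 134.54 − 9.82 = 124.72 m.
Head difference: h(PZ-9) − h(PZ-15) = 130.15 − 124.72 = 5.43 m.
Hydraulic gradient: i = |Δh| / L = 5.43 / 1234.4 = 0.00440.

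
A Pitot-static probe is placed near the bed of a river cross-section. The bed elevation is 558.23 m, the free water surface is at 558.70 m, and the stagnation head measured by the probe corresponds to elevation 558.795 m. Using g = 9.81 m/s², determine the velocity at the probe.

v ≈ 1.37 m/s

Near the bed, under hydrostatic conditions, the piezometric head (z + ψ) equals the free-surface elevation, 558.70 m.
Velocity head = total − piezometric = 558.795 − 558.70 = 0.095 m.
v = √(2g·h_v) = √(2 × 9.81 × 0.095) = 1.37 m/s.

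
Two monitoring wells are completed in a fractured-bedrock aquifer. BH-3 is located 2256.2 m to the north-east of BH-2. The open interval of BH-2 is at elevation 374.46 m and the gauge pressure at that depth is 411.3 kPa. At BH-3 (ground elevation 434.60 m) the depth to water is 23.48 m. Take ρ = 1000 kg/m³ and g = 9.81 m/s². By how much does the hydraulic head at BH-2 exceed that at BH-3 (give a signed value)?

Δh ≈ 5.27 m

Pressure head at BH-2: ψ = P/(ρg) = 411.3×1000 / (1000 × 9.81) = 41.93 m.
Total head at BH-2: h = z + ψ = 374.46 + 41.93 = 416.39 m.
Total head at BH-3: h = 434.60 − 23.48 = 411.12 m.
Head difference: h(BH-2) − h(BH-3) = 416.39 − 411.12 = 5.27 m.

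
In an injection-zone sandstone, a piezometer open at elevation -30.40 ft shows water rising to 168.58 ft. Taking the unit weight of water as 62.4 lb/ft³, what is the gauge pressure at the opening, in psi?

Pressure head ψ = h − z = 168.58 − (-30.40) = 198.98 ft.
P = γ·ψ / 144 = 62.4 × 198.98 / 144 = 86.2 psi.

P ≈ 86.2 psi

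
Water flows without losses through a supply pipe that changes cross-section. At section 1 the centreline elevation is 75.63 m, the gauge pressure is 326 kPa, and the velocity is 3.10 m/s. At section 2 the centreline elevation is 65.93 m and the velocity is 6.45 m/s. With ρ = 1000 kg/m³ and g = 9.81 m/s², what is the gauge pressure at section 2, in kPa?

Pressure head at 1: ψ₁ = P₁/(ρg) = 326×1000 / (1000 × 9.81) = 33.23 m.
Velocity heads: v₁²/2g = 3.10²/19.62 = 0.490 m; v₂²/2g = 6.45²/19.62 = 2.120 m.
Total head H = z₁ + ψ₁ + v₁²/2g = 75.63 + 33.23 + 0.490 = 109.35 m.
ψ₂ = H − z₂ − v₂²/2g = 109.35 − 65.93 − 2.120 = 41.30 m.
P₂ = ρgψ₂ = 1000 × 9.81 × 41.30 ≈ 405 kPa.

P₂ ≈ 405 kPa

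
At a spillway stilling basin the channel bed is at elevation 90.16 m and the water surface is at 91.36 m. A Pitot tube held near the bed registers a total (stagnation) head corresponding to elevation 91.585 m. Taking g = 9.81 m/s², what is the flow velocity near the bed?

Near the bed, under hydrostatic conditions, the piezometric head (z + ψ) equals the free-surface elevation, 91.36 m.
Velocity head = total − piezometric = 91.585 − 91.36 = 0.225 m.
v = √(2g·h_v) = √(2 × 9.81 × 0.225) = 2.10 m/s.

v ≈ 2.10 m/s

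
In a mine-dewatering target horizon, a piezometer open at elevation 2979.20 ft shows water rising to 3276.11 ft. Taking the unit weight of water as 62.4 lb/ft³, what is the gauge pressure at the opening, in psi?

Pressure head ψ = h − z = 3276.11 − 2979.20 = 296.91 ft.
P = γ·ψ / 144 = 62.4 × 296.91 / 144 = 129 psi.

P ≈ 129 psi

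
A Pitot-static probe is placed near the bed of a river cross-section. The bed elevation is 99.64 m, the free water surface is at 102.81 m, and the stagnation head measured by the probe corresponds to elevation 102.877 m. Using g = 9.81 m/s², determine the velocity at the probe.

Near the bed, under hydrostatic conditions, the piezometric head (z + ψ) equals the free-surface elevation, 102.81 m.
Velocity head = total − piezometric = 102.877 − 102.81 = 0.067 m.
v = √(2g·h_v) = √(2 × 9.81 × 0.067) = 1.15 m/s.

v ≈ 1.15 m/s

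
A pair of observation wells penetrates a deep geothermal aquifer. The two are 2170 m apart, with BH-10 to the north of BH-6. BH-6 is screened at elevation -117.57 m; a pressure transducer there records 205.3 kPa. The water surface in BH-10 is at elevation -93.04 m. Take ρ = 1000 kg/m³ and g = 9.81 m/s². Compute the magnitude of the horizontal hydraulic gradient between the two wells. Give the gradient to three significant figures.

i ≈ 0.00166

Pressure head at BH-6: ψ = P/(ρg) = 205.3×1000 / (1000 × 9.81) = 20.93 m.
Total head at BH-6: h = z + ψ = -117.57 + 20.93 = -96.64 m.
Total head at BH-10: h = -93.04 m (water level in the piezometer is the total head).
Head difference: h(BH-6) − h(BH-10) = -96.64 − (-93.04) = -3.60 m.
Hydraulic gradient: i = |Δh| / L = 3.60 / 2170 = 0.00166.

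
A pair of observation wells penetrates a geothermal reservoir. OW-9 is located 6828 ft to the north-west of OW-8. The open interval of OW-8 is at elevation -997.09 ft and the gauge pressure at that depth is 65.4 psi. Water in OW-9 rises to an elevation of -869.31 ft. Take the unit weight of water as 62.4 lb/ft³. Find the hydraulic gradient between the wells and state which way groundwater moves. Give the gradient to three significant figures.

Pressure head at OW-8: ψ = 144·P/γ = 144 × 65.4 / 62.4 = 150.92 ft.
Total head at OW-8: h = z + ψ = -997.09 + 150.92 = -846.17 ft.
Total head at OW-9: h = -869.31 ft (water level in the piezometer is the total head).
Head difference: h(OW-8) − h(OW-9) = -846.17 − (-869.31) = 23.14 ft.
Hydraulic gradient: i = |Δh| / L = 23.14 / 6828 = 0.00339.
Flow is from higher to lower head: from OW-8 toward OW-9, i.e. toward the north-west.

i ≈ 0.00339; groundwater flows toward the north-west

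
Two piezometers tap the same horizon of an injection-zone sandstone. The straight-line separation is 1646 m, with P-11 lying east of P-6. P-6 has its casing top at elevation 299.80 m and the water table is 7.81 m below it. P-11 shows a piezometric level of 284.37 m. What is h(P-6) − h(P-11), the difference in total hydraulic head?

Total head at P-6: h = 299.80 − 7.81 = 291.99 m.
Total head at P-11: h = 284.37 m (water level in the piezometer is the total head).
Head difference: h(P-6) − h(P-11) = 291.99 − 284.37 = 7.62 m.

Δh ≈ 7.62 m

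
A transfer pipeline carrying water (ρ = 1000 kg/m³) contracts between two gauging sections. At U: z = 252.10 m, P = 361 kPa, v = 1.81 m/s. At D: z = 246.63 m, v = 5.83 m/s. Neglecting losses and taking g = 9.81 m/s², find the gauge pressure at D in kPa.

P₂ ≈ 399 kPa

Pressure head at U: ψ₁ = P₁/(ρg) = 361×1000 / (1000 × 9.81) = 36.80 m.
Velocity heads: v₁²/2g = 1.81²/19.62 = 0.167 m; v₂²/2g = 5.83²/19.62 = 1.732 m.
Total head H = z₁ + ψ₁ + v₁²/2g = 252.10 + 36.80 + 0.167 = 289.07 m.
ψ₂ = H − z₂ − v₂²/2g = 289.07 − 246.63 − 1.732 = 40.71 m.
P₂ = ρgψ₂ = 1000 × 9.81 × 40.71 ≈ 399 kPa.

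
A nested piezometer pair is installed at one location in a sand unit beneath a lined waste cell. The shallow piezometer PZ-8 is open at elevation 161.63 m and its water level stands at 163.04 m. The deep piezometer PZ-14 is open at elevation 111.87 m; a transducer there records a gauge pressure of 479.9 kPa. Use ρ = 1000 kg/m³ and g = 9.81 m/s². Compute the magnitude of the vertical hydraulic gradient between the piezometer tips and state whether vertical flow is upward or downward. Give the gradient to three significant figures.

|i_v| ≈ 0.0452; vertical flow is downward

Total head at PZ-8: h = 163.04 m (water level in the standpipe).
Pressure head at PZ-14: ψ = P/(ρg) = 479.9×1000 / (1000 × 9.81) = 48.92 m.
Total head at PZ-14: h = z + ψ = 111.87 + 48.92 = 160.79 m.
Δh = h(PZ-8) − h(PZ-14) = 163.04 − 160.79 = 2.25 m.
Vertical separation Δz = 161.63 − 111.87 = 49.76 m.
|i_v| = |Δh| / Δz = 2.25 / 49.76 = 0.0452.
Head is higher in the shallow piezometer, so vertical flow is downward (recharge condition).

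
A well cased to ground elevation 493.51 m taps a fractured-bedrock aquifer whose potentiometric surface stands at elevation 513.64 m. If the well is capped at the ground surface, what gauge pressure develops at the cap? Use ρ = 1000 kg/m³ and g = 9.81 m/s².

P ≈ 197 kPa

Head above the cap: Δh = 513.64 − 493.51 = 20.13 m.
P = ρgΔh = 1000 × 9.81 × 20.13 = 197475 Pa ≈ 197 kPa.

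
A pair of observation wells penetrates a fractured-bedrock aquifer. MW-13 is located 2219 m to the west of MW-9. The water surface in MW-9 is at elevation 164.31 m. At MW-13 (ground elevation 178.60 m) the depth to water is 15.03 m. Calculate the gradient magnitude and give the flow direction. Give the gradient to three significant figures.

i ≈ 0.000333; groundwater flows toward the west

Total head at MW-9: h = 164.31 m (water level in the piezometer is the total head).
Total head at MW-13: h = 178.60 − 15.03 = 163.57 m.
Head difference: h(MW-9) − h(MW-13) = 164.31 − 163.57 = 0.74 m.
Hydraulic gradient: i = |Δh| / L = 0.74 / 2219 = 0.000333.
Flow is from higher to lower head: from MW-9 toward MW-13, i.e. toward the west.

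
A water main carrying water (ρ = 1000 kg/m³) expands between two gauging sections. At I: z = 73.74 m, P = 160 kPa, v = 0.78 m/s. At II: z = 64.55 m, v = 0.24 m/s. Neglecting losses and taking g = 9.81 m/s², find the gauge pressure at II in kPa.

Pressure head at I: ψ₁ = P₁/(ρg) = 160×1000 / (1000 × 9.81) = 16.31 m.
Velocity heads: v₁²/2g = 0.78²/19.62 = 0.031 m; v₂²/2g = 0.24²/19.62 = 0.003 m.
Total head H = z₁ + ψ₁ + v₁²/2g = 73.74 + 16.31 + 0.031 = 90.08 m.
ψ₂ = H − z₂ − v₂²/2g = 90.08 − 64.55 − 0.003 = 25.53 m.
P₂ = ρgψ₂ = 1000 × 9.81 × 25.53 ≈ 250 kPa.

P₂ ≈ 250 kPa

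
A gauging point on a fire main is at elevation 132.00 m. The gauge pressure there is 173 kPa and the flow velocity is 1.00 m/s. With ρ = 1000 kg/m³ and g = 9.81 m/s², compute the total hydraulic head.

Pressure head ψ = P/(ρg) = 173×1000 / (1000 × 9.81) = 17.64 m.
Velocity head = v²/(2g) = 1.00² / (2 × 9.81) = 0.051 m.
h = z + ψ + v²/(2g) = 132.00 + 17.64 + 0.051 = 149.69 m.

h ≈ 149.69 m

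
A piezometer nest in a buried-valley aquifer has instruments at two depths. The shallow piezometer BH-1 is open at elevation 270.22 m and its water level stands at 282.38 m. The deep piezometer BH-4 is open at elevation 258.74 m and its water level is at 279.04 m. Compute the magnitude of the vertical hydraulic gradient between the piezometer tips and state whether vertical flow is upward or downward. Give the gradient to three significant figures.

Total head at BH-1: h = 282.38 m (water level in the standpipe).
Total head at BH-4: h = 279.04 m.
Δh = h(BH-1) − h(BH-4) = 282.38 − 279.04 = 3.34 m.
Vertical separation Δz = 270.22 − 258.74 = 11.48 m.
|i_v| = |Δh| / Δz = 3.34 / 11.48 = 0.291.
Head is higher in the shallow piezometer, so vertical flow is downward (recharge condition).

|i_v| ≈ 0.291; vertical flow is downward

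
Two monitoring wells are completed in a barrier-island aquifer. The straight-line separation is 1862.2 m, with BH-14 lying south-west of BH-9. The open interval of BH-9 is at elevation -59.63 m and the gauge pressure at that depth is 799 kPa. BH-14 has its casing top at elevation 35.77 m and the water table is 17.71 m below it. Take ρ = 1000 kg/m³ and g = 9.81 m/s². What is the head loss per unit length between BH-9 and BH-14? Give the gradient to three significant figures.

Pressure head at BH-9: ψ = P/(ρg) = 799×1000 / (1000 × 9.81) = 81.45 m.
Total head at BH-9: h = z + ψ = -59.63 + 81.45 = 21.82 m.
Total head at BH-14: h = 35.77 − 17.71 = 18.06 m.
Head difference: h(BH-9) − h(BH-14) = 21.82 − 18.06 = 3.76 m.
Hydraulic gradient: i = |Δh| / L = 3.76 / 1862.2 = 0.00202.

i ≈ 0.00202 m/m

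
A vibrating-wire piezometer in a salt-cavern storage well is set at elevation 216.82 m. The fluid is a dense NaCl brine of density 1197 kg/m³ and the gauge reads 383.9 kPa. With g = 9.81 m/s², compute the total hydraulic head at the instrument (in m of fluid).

h ≈ 249.51 m

ψ = P/(ρg) = 383.9×1000 / (1197 × 9.81) = 32.69 m.
h = z + ψ = 216.82 + 32.69 = 249.51 m.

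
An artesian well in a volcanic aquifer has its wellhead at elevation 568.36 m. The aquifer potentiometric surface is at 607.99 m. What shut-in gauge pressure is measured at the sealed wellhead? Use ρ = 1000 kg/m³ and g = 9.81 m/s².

Head above the cap: Δh = 607.99 − 568.36 = 39.63 m.
P = ρgΔh = 1000 × 9.81 × 39.63 = 388770 Pa ≈ 389 kPa.

P ≈ 389 kPa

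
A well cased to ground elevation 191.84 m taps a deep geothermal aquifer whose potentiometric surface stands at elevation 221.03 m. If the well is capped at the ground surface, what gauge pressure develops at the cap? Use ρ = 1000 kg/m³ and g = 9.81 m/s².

Head above the cap: Δh = 221.03 − 191.84 = 29.19 m.
P = ρgΔh = 1000 × 9.81 × 29.19 = 286354 Pa ≈ 286 kPa.

P ≈ 286 kPa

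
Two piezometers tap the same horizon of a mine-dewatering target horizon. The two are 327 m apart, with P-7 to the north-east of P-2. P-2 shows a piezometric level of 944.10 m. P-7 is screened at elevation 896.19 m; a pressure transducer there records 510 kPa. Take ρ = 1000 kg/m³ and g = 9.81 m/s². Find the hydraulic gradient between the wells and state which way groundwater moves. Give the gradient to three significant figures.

Total head at P-2: h = 944.10 m (water level in the piezometer is the total head).
Pressure head at P-7: ψ = P/(ρg) = 510×1000 / (1000 × 9.81) = 51.99 m.
Total head at P-7: h = z + ψ = 896.19 + 51.99 = 948.18 m.
Head difference: h(P-2) − h(P-7) = 944.10 − 948.18 = -4.08 m.
Hydraulic gradient: i = |Δh| / L = 4.08 / 327 = 0.0125.
Flow is from higher to lower head: from P-7 toward P-2, i.e. toward the south-west.

i ≈ 0.0125; groundwater flows toward the south-west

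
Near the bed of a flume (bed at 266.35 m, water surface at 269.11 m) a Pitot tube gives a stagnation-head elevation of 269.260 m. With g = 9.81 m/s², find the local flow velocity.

v ≈ 1.72 m/s

Near the bed, under hydrostatic conditions, the piezometric head (z + ψ) equals the free-surface elevation, 269.11 m.
Velocity head = total − piezometric = 269.260 − 269.11 = 0.150 m.
v = √(2g·h_v) = √(2 × 9.81 × 0.150) = 1.72 m/s.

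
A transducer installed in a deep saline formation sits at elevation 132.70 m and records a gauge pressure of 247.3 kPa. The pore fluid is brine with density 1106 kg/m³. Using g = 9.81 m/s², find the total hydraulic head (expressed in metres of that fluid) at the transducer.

h ≈ 155.49 m

ψ = P/(ρg) = 247.3×1000 / (1106 × 9.81) = 22.79 m.
h = z + ψ = 132.70 + 22.79 = 155.49 m.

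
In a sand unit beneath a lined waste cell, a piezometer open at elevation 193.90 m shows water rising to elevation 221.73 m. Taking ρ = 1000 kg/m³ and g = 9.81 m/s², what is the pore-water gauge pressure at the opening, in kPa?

P ≈ 273 kPa

Pressure head ψ = h − z = 221.73 − 193.90 = 27.83 m.
P = ρgψ = 1000 × 9.81 × 27.83 = 273012 Pa ≈ 273 kPa.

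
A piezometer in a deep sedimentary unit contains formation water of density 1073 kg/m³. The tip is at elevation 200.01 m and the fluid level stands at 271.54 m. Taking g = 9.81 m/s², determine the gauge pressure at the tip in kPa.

Pressure head ψ = h − z = 271.54 − 200.01 = 71.53 m.
P = ρgψ = 1073 × 9.81 × 71.53 = 752934 Pa ≈ 753 kPa.

P ≈ 753 kPa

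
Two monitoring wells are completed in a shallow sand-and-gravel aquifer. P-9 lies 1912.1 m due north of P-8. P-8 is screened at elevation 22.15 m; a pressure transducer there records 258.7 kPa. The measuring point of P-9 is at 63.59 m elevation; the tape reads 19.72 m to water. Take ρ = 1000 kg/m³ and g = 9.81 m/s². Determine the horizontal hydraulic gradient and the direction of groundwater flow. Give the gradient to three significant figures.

Pressure head at P-8: ψ = P/(ρg) = 258.7×1000 / (1000 × 9.81) = 26.37 m.
Total head at P-8: h = z + ψ = 22.15 + 26.37 = 48.52 m.
Total head at P-9: h = 63.59 − 19.72 = 43.87 m.
Head difference: h(P-8) − h(P-9) = 48.52 − 43.87 = 4.65 m.
Hydraulic gradient: i = |Δh| / L = 4.65 / 1912.1 = 0.00243.
Flow is from higher to lower head: from P-8 toward P-9, i.e. toward the north.

i ≈ 0.00243; groundwater flows toward the north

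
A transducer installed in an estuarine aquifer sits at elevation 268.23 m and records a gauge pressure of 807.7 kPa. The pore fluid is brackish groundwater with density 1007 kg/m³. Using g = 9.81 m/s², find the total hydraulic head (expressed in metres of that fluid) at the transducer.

h ≈ 349.99 m

ψ = P/(ρg) = 807.7×1000 / (1007 × 9.81) = 81.76 m.
h = z + ψ = 268.23 + 81.76 = 349.99 m.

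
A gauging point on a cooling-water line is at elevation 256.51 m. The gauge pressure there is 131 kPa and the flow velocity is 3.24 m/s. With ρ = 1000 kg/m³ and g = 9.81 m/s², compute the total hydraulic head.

Pressure head ψ = P/(ρg) = 131×1000 / (1000 × 9.81) = 13.35 m.
Velocity head = v²/(2g) = 3.24² / (2 × 9.81) = 0.535 m.
h = z + ψ + v²/(2g) = 256.51 + 13.35 + 0.535 = 270.40 m.

h ≈ 270.40 m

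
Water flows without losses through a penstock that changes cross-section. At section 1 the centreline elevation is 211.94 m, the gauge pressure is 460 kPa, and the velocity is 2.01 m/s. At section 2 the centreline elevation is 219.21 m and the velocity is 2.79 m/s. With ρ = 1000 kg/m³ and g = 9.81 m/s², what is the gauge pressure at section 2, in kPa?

Pressure head at 1: ψ₁ = P₁/(ρg) = 460×1000 / (1000 × 9.81) = 46.89 m.
Velocity heads: v₁²/2g = 2.01²/19.62 = 0.206 m; v₂²/2g = 2.79²/19.62 = 0.397 m.
Total head H = z₁ + ψ₁ + v₁²/2g = 211.94 + 46.89 + 0.206 = 259.04 m.
ψ₂ = H − z₂ − v₂²/2g = 259.04 − 219.21 − 0.397 = 39.43 m.
P₂ = ρgψ₂ = 1000 × 9.81 × 39.43 ≈ 387 kPa.

P₂ ≈ 387 kPa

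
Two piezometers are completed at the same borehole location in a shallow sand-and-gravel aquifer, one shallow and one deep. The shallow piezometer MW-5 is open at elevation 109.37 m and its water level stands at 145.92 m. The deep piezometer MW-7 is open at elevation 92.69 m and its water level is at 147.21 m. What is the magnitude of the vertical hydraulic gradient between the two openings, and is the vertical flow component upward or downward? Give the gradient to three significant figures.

Total head at MW-5: h = 145.92 m (water level in the standpipe).
Total head at MW-7: h = 147.21 m.
Δh = h(MW-5) − h(MW-7) = 145.92 − 147.21 = -1.29 m.
Vertical separation Δz = 109.37 − 92.69 = 16.68 m.
|i_v| = |Δh| / Δz = 1.29 / 16.68 = 0.0773.
Head is higher in the deep piezometer, so vertical flow is upward (discharge condition).

|i_v| ≈ 0.0773; vertical flow is upward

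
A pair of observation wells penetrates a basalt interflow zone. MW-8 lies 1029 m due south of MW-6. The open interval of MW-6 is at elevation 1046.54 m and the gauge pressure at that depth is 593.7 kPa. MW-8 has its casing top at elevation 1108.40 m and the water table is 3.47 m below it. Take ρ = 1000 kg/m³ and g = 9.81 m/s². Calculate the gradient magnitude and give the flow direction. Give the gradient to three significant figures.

i ≈ 0.00207; groundwater flows toward the south

Pressure head at MW-6: ψ = P/(ρg) = 593.7×1000 / (1000 × 9.81) = 60.52 m.
Total head at MW-6: h = z + ψ = 1046.54 + 60.52 = 1107.06 m.
Total head at MW-8: h = 1108.40 − 3.47 = 1104.93 m.
Head difference: h(MW-6) − h(MW-8) = 1107.06 − 1104.93 = 2.13 m.
Hydraulic gradient: i = |Δh| / L = 2.13 / 1029 = 0.00207.
Flow is from higher to lower head: from MW-6 toward MW-8, i.e. toward the south.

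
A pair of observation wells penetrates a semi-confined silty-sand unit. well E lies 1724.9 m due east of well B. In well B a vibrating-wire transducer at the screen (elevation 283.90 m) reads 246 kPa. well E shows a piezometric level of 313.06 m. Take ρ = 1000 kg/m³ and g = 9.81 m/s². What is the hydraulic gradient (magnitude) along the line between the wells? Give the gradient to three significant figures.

Pressure head at well B: ψ = P/(ρg) = 246×1000 / (1000 × 9.81) = 25.08 m.
Total head at well B: h = z + ψ = 283.90 + 25.08 = 308.98 m.
Total head at well E: h = 313.06 m (water level in the piezometer is the total head).
Head difference: h(well B) − h(well E) = 308.98 − 313.06 = -4.08 m.
Hydraulic gradient: i = |Δh| / L = 4.08 / 1724.9 = 0.00237.

i ≈ 0.00237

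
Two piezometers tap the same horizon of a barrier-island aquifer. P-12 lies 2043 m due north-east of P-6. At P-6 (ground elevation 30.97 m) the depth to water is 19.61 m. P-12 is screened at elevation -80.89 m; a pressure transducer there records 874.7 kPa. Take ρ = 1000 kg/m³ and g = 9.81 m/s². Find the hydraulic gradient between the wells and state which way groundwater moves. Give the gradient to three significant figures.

Total head at P-6: h = 30.97 − 19.61 = 11.36 m.
Pressure head at P-12: ψ = P/(ρg) = 874.7×1000 / (1000 × 9.81) = 89.16 m.
Total head at P-12: h = z + ψ = -80.89 + 89.16 = 8.27 m.
Head difference: h(P-6) − h(P-12) = 11.36 − 8.27 = 3.09 m.
Hydraulic gradient: i = |Δh| / L = 3.09 / 2043 = 0.00151.
Flow is from higher to lower head: from P-6 toward P-12, i.e. toward the north-east.

i ≈ 0.00151; groundwater flows toward the north-east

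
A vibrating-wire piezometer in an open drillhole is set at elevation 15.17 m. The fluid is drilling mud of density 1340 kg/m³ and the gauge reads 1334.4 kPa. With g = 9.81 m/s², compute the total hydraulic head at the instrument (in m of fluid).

h ≈ 116.68 m

ψ = P/(ρg) = 1334.4×1000 / (1340 × 9.81) = 101.51 m.
h = z + ψ = 15.17 + 101.51 = 116.68 m.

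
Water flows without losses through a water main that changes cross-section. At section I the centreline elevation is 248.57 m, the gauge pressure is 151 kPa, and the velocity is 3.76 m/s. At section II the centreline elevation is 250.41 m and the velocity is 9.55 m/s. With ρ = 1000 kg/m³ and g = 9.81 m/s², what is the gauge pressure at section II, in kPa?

P₂ ≈ 94.4 kPa

Pressure head at I: ψ₁ = P₁/(ρg) = 151×1000 / (1000 × 9.81) = 15.39 m.
Velocity heads: v₁²/2g = 3.76²/19.62 = 0.721 m; v₂²/2g = 9.55²/19.62 = 4.648 m.
Total head H = z₁ + ψ₁ + v₁²/2g = 248.57 + 15.39 + 0.721 = 264.68 m.
ψ₂ = H − z₂ − v₂²/2g = 264.68 − 250.41 − 4.648 = 9.62 m.
P₂ = ρgψ₂ = 1000 × 9.81 × 9.62 ≈ 94.4 kPa.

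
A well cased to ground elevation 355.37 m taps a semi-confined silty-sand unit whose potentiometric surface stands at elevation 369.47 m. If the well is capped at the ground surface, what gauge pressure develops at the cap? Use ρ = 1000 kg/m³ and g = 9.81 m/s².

P ≈ 138 kPa

Head above the cap: Δh = 369.47 − 355.37 = 14.10 m.
P = ρgΔh = 1000 × 9.81 × 14.10 = 138321 Pa ≈ 138 kPa.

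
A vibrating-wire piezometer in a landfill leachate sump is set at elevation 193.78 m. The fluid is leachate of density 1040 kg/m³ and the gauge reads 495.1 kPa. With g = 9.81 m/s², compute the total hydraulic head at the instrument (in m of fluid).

ψ = P/(ρg) = 495.1×1000 / (1040 × 9.81) = 48.53 m.
h = z + ψ = 193.78 + 48.53 = 242.31 m.

h ≈ 242.31 m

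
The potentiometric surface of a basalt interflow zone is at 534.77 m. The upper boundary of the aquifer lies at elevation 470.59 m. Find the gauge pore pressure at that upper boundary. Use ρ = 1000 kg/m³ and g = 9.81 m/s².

P ≈ 630 kPa

Pressure head at the aquifer top: ψ = h − z = 534.77 − 470.59 = 64.18 m.
P = ρgψ = 1000 × 9.81 × 64.18 = 629606 Pa ≈ 630 kPa.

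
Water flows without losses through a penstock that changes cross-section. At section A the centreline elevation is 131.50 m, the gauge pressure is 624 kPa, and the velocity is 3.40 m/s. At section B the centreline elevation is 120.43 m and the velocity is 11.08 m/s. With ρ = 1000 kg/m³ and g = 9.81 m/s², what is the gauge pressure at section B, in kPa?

Pressure head at A: ψ₁ = P₁/(ρg) = 624×1000 / (1000 × 9.81) = 63.61 m.
Velocity heads: v₁²/2g = 3.40²/19.62 = 0.589 m; v₂²/2g = 11.08²/19.62 = 6.257 m.
Total head H = z₁ + ψ₁ + v₁²/2g = 131.50 + 63.61 + 0.589 = 195.70 m.
ψ₂ = H − z₂ − v₂²/2g = 195.70 − 120.43 − 6.257 = 69.01 m.
P₂ = ρgψ₂ = 1000 × 9.81 × 69.01 ≈ 677 kPa.

P₂ ≈ 677 kPa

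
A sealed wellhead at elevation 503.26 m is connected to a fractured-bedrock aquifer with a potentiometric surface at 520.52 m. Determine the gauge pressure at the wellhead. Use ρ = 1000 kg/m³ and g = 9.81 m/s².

Head above the cap: Δh = 520.52 − 503.26 = 17.26 m.
P = ρgΔh = 1000 × 9.81 × 17.26 = 169321 Pa ≈ 169 kPa.

P ≈ 169 kPa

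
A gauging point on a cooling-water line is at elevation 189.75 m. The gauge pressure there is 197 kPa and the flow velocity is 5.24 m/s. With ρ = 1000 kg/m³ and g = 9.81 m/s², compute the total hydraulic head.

Pressure head ψ = P/(ρg) = 197×1000 / (1000 × 9.81) = 20.08 m.
Velocity head = v²/(2g) = 5.24² / (2 × 9.81) = 1.399 m.
h = z + ψ + v²/(2g) = 189.75 + 20.08 + 1.399 = 211.23 m.

h ≈ 211.23 m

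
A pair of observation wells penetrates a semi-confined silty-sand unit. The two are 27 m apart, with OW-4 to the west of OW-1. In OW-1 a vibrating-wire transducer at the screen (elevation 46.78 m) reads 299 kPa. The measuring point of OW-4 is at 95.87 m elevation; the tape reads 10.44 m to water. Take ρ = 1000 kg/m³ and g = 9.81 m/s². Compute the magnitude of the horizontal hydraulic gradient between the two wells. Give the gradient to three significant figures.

Pressure head at OW-1: ψ = P/(ρg) = 299×1000 / (1000 × 9.81) = 30.48 m.
Total head at OW-1: h = z + ψ = 46.78 + 30.48 = 77.26 m.
Total head at OW-4: h = 95.87 − 10.44 = 85.43 m.
Head difference: h(OW-1) − h(OW-4) = 77.26 − 85.43 = -8.17 m.
Hydraulic gradient: i = |Δh| / L = 8.17 / 27 = 0.303.

i ≈ 0.303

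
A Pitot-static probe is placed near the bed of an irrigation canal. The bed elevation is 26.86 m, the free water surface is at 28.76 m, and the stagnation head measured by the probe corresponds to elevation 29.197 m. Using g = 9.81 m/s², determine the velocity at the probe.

v ≈ 2.93 m/s

Near the bed, under hydrostatic conditions, the piezometric head (z + ψ) equals the free-surface elevation, 28.76 m.
Velocity head = total − piezometric = 29.197 − 28.76 = 0.437 m.
v = √(2g·h_v) = √(2 × 9.81 × 0.437) = 2.93 m/s.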